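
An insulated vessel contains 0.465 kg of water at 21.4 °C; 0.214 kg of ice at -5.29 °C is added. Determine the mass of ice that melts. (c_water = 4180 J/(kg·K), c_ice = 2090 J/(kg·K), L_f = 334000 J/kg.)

m_melted ≈ 0.117 kg

Heat available from the water dropping to 0 °C: 0.465·4180·21.4 = 41595 J.
Of that, 0.214·2090·5.29 = 2366 J goes to bring the ice to 0 °C, leaving 39229 J.
To melt every bit of ice: 0.214·334000 = 71476 J.
That's not enough to melt it all — equilibrium is at 0 °C with ice remaining.
m_melt = 39229 / L_f = 0.1175 kg.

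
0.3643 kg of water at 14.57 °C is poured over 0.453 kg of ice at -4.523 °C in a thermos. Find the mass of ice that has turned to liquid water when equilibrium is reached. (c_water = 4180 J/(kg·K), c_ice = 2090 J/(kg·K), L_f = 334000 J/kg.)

m_melted ≈ 0.0536 kg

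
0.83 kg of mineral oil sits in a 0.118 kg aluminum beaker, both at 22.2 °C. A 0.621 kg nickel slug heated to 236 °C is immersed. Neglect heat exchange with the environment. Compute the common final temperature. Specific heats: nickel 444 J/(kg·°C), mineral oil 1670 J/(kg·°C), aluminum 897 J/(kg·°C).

Conservation of energy gives ΣQ = 0:
0.621·444·(T − 236) + 0.83·1670·(T − 22.2) + 0.118·897·(T − 22.2) = 0
(275.72 + 1386.1 + 105.85) T = 275.72·236 + 1386.1·22.2 + 105.85·22.2
T ≈ 55.55 °C

T_f ≈ 55.5 °C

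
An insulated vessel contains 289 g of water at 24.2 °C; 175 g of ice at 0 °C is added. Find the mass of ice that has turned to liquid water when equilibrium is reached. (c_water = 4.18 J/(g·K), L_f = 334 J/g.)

Cooling the water to 0 °C releases 289×4.18×24.2 = 29234 J.
Melting all 175 g of ice would need 175×334 = 58450 J.
Since 29234 < 58450 J, not all the ice melts; equilibrium is at 0 °C.
m_melted×334 = 29234  ⇒  m_melted ≈ 87.53 g.

m_melted ≈ 87.5 g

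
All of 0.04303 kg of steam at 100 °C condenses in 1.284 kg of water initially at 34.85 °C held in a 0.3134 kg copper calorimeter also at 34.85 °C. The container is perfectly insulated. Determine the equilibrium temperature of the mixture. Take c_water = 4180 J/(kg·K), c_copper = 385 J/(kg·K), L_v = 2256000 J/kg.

Net heat exchanged in the isolated system is zero:
steam→water at 100 °C releases m L_v = 0.04303×2256000 = 97076
  condensed water 100 °C→T: 179.87(T − 100)
  water warms: 1.284×4180×(T − 34.85) = 5367.1(T − 34.85)
  copper cup: 0.3134×385×(T − 34.85) = 120.66(T − 34.85)
5667.6 T = 97076 + 17987 + 191249 = 306311
T ≈ 54.05 °C — below 100 °C, confirming all the steam condensed.

T_f ≈ 54.0 °C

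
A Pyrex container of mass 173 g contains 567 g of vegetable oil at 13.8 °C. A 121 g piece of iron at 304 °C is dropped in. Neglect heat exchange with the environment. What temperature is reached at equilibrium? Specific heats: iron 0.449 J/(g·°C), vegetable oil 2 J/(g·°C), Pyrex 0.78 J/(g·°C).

T_f = Σ m_i c_i T_i / Σ m_i c_i:
T_f = (54.33×304 + 1134×13.8 + 134.94×13.8) / (54.33 + 1134 + 134.94)
    = 34027 / 1323.3 ≈ 25.71 °C

T_f ≈ 25.7 °C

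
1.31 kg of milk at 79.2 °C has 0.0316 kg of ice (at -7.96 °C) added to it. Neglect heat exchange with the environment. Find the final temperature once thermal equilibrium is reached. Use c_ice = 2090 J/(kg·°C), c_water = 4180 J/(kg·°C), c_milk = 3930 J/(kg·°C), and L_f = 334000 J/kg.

T_f ≈ 75.1 °C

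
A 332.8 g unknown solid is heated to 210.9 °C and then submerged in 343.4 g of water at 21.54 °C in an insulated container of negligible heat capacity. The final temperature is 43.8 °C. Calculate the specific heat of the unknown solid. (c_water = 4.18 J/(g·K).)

c ≈ 0.575 J/(g·K)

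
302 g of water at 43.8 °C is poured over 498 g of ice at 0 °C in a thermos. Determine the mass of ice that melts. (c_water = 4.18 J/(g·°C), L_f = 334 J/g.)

Cooling the water to 0 °C releases 302·4.18·43.8 = 55291 J.
Fully melting the ice requires m_ice L_f = 498·334 = 166332 J.
Since 55291 < 166332 J, not all the ice melts; equilibrium is at 0 °C.
Mass melted = 55291/334 ≈ 165.5 g.

m_melted ≈ 166 g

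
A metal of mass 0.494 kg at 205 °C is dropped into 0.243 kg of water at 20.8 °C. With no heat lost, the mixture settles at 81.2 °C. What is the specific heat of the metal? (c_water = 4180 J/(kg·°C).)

c ≈ 1000 J/(kg·°C)

m_s c (T_s − T_f) = m_water c_water (T_f − T_0):
0.494×c×(205 − 81.2) = 0.243×4180×(81.2 − 20.8)
61.16 c = 61351  ⇒  c ≈ 1003 J/(kg·°C)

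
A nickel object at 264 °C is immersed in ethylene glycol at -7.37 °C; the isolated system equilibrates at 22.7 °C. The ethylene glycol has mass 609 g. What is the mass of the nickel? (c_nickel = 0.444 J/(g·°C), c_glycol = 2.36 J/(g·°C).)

m ≈ 403 g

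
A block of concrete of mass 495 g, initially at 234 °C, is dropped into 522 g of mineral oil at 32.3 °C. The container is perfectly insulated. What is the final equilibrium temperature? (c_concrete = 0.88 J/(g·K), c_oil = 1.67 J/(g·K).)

Set heat shed by the hot body equal to heat absorbed by the cold body:
495×0.88×(234 − T) = 522×1.67×(T − 32.3)
435.6(234 − T) = 871.74(T − 32.3)
1307.3 T = 130088  ⇒  T ≈ 99.51 °C

T_f ≈ 99.5 °C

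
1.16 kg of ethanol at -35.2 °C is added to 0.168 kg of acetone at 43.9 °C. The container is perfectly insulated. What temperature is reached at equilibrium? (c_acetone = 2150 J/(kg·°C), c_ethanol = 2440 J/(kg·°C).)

T_f ≈ -26.2 °C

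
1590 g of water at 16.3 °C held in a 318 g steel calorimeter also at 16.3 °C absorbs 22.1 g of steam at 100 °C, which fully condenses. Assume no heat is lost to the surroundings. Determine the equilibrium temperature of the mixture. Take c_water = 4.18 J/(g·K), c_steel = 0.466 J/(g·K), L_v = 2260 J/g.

T_f ≈ 24.7 °C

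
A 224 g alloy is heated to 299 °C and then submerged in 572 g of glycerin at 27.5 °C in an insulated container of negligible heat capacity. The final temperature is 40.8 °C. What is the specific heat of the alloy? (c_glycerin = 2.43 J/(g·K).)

Heat gained plus heat lost sum to zero:
224·c·(40.8 − 299) + 572·2.43·(40.8 − 27.5) = 0
-57837 c = -18486
c = -18486/-57837 ≈ 0.3196 J/(g·K)

c ≈ 0.32 J/(g·K)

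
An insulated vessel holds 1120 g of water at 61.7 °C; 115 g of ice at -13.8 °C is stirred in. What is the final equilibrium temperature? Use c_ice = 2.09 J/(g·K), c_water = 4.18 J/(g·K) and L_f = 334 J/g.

T_f ≈ 47.9 °C

Heat gained plus heat lost sum to zero:
warm ice to 0 °C: 115×2.09×(0 − (-13.8)) = 3316.8; melt ice: 115×334 = 38410; meltwater 0→T: 115×4.18×T = 480.7 T; water: 4681.6(T − 61.7)
5162.3 T = 288855 − 41727 = 247128
T ≈ 47.87 °C — above 0 °C, consistent with complete melting.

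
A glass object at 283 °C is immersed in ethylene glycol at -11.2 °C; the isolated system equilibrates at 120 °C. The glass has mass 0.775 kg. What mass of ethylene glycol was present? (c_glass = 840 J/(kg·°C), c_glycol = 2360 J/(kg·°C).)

Heat lost by the glass = heat gained by the glycol:
0.775·840·(283 − 120) = m·2360·(120 − (-11.2))
309632 m = 106113  ⇒  m ≈ 0.3427 kg

m ≈ 0.343 kg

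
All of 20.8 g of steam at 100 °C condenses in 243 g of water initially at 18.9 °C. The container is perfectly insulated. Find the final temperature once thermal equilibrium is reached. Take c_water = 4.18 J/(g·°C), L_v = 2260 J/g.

T_f ≈ 67.9 °C

Energy balance with sensible and latent terms:
steam→water at 100 °C releases m L_v = 20.8×2260 = 47008; condensate cools 100→T: 20.8×4.18×(T − 100) = 86.94(T − 100); water warms: 243×4.18×(T − 18.9) = 1015.7(T − 18.9)
1102.7 T = 47008 + 8694.4 + 19197 = 74900
T ≈ 67.93 °C (< 100 °C, so full condensation is consistent).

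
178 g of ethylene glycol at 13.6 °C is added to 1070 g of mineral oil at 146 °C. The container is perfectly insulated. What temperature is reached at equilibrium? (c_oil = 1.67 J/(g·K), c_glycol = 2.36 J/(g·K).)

T_f ≈ 120.8 °C

Net heat exchanged in the isolated system is zero:
1070*1.67*(T − 146) + 178*2.36*(T − 13.6) = 0
1786.9(T − 146) + 420.08(T − 13.6) = 0
2207 T = 266600
T = 266600 / 2207 = 121 °C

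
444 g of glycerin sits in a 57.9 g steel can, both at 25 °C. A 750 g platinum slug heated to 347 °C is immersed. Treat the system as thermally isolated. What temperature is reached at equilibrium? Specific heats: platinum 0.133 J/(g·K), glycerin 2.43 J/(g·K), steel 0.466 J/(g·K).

Heat gained plus heat lost sum to zero:
750·0.133·(T − 347) + 444·2.43·(T − 25) + 57.9·0.466·(T − 25) = 0
(99.75 + 1078.9 + 26.98) T = 99.75·347 + 1078.9·25 + 26.98·25
T ≈ 51.64 °C

T_f ≈ 51.6 °C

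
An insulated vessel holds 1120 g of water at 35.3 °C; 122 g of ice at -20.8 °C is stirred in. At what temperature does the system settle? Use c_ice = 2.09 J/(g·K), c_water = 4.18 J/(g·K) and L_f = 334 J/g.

Conservation of energy gives ΣQ = 0:
ice -20.8→0 °C: 122×2.09×20.8 = 5303.6; melt ice: 122×334 = 40748; warm the meltwater: 509.96 T; water cools: 1120×4.18×(T − 35.3) = 4681.6(T − 35.3)
5191.6 T = 165260 − 46052 = 119209
T ≈ 22.96 °C (positive, so assuming full melt was valid).

T_f ≈ 23.0 °C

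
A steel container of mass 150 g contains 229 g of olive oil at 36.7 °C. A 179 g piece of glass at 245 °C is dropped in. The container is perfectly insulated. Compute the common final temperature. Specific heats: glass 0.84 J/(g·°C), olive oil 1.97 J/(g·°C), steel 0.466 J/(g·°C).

T_f ≈ 83.3 °C

Let T be the final temperature. ΣQ_i = 0:
179*0.84*(T − 245) + 229*1.97*(T − 36.7) + 150*0.466*(T − 36.7) = 0
150.36(T − 245) + 451.13(T − 36.7) + 69.9(T − 36.7) = 0
671.39 T = 55960
T = 55960/671.39 ≈ 83.35 °C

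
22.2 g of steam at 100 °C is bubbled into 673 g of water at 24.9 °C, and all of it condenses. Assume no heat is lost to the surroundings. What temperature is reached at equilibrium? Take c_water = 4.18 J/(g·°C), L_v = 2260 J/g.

Conservation of energy gives ΣQ = 0:
latent heat released on condensation: 22.2·2260 = 50172
  condensate cools 100→T: 22.2·4.18·(T − 100) = 92.8(T − 100)
  original water: 2813.1(T − 24.9)
2905.9 T = 50172 + 9279.6 + 70047 = 129499
T ≈ 44.56 °C — below 100 °C, confirming all the steam condensed.

T_f ≈ 44.6 °C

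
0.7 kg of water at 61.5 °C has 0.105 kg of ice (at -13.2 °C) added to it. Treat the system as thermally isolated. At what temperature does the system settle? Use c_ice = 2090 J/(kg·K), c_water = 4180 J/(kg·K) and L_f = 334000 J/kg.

T_f ≈ 42.2 °C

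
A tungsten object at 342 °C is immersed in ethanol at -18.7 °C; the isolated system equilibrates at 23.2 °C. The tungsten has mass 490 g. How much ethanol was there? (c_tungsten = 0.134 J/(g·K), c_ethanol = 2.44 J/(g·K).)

Energy conservation, ΣQ = 0:
490·0.134·(23.2 − 342) + m·2.44·(23.2 − (-18.7)) = 0
102.24 m = 20932
m = 20932/102.24 ≈ 204.7 g

m ≈ 205 g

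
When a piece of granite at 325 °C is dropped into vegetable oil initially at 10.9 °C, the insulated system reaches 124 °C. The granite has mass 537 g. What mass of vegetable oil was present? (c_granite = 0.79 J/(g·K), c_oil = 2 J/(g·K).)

m ≈ 377 g

Heat gained plus heat lost sum to zero:
537×0.79×(124 − 325) + m×2×(124 − 10.9) = 0
226.2 m = 85270
m = 85270/226.2 ≈ 377 g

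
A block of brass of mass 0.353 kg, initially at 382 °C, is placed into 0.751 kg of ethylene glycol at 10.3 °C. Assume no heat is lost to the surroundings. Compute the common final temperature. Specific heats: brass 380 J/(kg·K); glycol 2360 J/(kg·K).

Setting the total heat transfer to zero:
0.353·380·(T − 382) + 0.751·2360·(T − 10.3) = 0
134.14(T − 382) + 1772.4(T − 10.3) = 0
(134.14 + 1772.4) T = 134.14·382 + 1772.4·10.3
T = 69497 / 1906.5 = 36.5 °C

T_f ≈ 36.5 °C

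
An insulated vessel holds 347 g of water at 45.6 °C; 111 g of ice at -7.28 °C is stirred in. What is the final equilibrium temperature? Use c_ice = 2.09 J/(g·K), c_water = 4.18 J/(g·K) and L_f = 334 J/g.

Sum of m c ΔT and latent-heat terms is zero:
warm ice to 0 °C: 111×2.09×(0 − (-7.28)) = 1688.9
  melt ice: 111×334 = 37074
  warm the meltwater: 463.98 T
  water: 1450.5(T − 45.6)
1914.4 T = 66141 − 38763 = 27378
T ≈ 14.30 °C (positive, so assuming full melt was valid).

T_f ≈ 14.3 °C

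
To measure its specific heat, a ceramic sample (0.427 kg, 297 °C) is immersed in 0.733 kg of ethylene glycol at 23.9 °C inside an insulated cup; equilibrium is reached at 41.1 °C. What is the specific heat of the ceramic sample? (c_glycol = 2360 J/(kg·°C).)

Heat lost by the ceramic sample = heat gained by the glycol:
0.427×c×(297 − 41.1) = 0.733×2360×(41.1 − 23.9)
109.27 c = 29754  ⇒  c ≈ 272.3 J/(kg·°C)

c ≈ 272 J/(kg·°C)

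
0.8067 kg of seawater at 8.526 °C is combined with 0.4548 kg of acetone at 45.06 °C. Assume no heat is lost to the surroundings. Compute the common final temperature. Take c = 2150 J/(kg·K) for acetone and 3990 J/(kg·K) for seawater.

|Q_acetone| = |Q_seawater|:
0.4548·2150·(45.06 − T) = 0.8067·3990·(T − 8.526)
977.82(45.06 − T) = 3218.7(T − 8.526)
4196.6 T = 71503  ⇒  T ≈ 17.04 °C

T_f ≈ 17.0 °C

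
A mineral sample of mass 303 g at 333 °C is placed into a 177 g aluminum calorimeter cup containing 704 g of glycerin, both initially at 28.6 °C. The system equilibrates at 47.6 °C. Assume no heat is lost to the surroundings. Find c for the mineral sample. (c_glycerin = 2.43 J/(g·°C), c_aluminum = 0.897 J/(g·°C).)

c ≈ 0.411 J/(g·°C)

Setting the total heat transfer to zero:
303×c×(47.6 − 333) + 704×2.43×(47.6 − 28.6) + 177×0.897×(47.6 − 28.6) = 0
-86476 c = -35520
c = -35520/-86476 ≈ 0.4108 J/(g·°C)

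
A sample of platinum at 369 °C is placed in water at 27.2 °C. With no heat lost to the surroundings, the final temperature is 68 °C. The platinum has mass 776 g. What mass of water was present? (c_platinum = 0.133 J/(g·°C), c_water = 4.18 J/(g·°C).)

m ≈ 182 g

Heat lost by the platinum = heat gained by the water:
776·0.133·(369 − 68) = m·4.18·(68 − 27.2)
170.54 m = 31066  ⇒  m ≈ 182.2 g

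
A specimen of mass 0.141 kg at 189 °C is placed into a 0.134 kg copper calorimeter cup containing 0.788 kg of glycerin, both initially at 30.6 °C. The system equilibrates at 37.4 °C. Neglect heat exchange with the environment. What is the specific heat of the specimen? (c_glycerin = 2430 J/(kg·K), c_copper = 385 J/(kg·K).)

Taking heat into each body as positive, Σ m c ΔT = 0:
0.141·c·(37.4 − 189) + 0.788·2430·(37.4 − 30.6) + 0.134·385·(37.4 − 30.6) = 0
-21.38 c = -13372
c = -13372/-21.38 ≈ 625.6 J/(kg·K)

c ≈ 626 J/(kg·K)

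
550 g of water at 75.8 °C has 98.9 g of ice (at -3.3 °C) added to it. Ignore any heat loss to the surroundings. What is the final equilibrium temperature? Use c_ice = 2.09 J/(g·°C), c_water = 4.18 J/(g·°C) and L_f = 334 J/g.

Energy conservation, ΣQ = 0:
ice -3.3→0 °C: 98.9·2.09·3.3 = 682.11; fusion: m_ice L_f = 98.9·334 = 33033; warm the meltwater: 413.4 T; water cools: 550·4.18·(T − 75.8) = 2299(T − 75.8)
2712.4 T = 174264 − 33715 = 140549
T ≈ 51.82 °C — above 0 °C, consistent with complete melting.

T_f ≈ 51.8 °C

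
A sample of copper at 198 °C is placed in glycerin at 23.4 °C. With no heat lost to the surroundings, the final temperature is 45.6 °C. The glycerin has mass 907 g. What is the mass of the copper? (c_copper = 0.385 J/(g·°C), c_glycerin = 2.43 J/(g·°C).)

m ≈ 834 g

Heat lost by the copper = heat gained by the glycerin:
m×0.385×(198 − 45.6) = 907×2.43×(45.6 − 23.4)
58.67 m = 48929  ⇒  m ≈ 833.9 g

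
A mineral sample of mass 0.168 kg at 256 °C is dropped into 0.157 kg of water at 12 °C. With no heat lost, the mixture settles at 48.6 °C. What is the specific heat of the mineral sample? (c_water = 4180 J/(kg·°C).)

c ≈ 689 J/(kg·°C)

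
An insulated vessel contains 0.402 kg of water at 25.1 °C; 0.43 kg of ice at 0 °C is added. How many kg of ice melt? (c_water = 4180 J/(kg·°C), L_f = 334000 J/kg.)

Cooling the water to 0 °C releases 0.402×4180×25.1 = 42177 J.
To melt every bit of ice: 0.43×334000 = 143620 J.
42177 J < 143620 J, so only part of the ice melts and the system sits at 0 °C.
m_melted×334000 = 42177  ⇒  m_melted ≈ 0.1263 kg.

m_melted ≈ 0.126 kg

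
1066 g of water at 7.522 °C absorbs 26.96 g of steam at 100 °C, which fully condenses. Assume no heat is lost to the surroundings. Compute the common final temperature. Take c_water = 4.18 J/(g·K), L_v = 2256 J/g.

Heat gained plus heat lost sum to zero:
latent heat released on condensation: 26.96×2256 = 60822
  condensate cools 100→T: 26.96×4.18×(T − 100) = 112.69(T − 100)
  original water: 4455.9(T − 7.522)
4568.6 T = 60822 + 11269 + 33517 = 105608
T ≈ 23.12 °C (< 100 °C, so full condensation is consistent).

T_f ≈ 23.1 °C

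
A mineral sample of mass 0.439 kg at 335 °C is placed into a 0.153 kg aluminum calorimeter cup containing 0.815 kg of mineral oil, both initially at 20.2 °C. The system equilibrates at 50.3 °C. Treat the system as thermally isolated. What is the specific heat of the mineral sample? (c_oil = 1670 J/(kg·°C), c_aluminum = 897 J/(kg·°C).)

Setting the total heat transfer to zero:
0.439·c·(50.3 − 335) + 0.815·1670·(50.3 − 20.2) + 0.153·897·(50.3 − 20.2) = 0
-124.98 c = -45099
c = -45099/-124.98 ≈ 360.8 J/(kg·°C)

c ≈ 361 J/(kg·°C)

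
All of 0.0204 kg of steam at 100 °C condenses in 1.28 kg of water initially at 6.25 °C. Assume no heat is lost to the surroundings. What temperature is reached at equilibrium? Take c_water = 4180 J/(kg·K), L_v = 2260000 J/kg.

T_f ≈ 16.2 °C

Net heat exchanged in the isolated system is zero:
latent heat released on condensation: 0.0204·2260000 = 46104
  condensate cools 100→T: 0.0204·4180·(T − 100) = 85.27(T − 100)
  original water: 5350.4(T − 6.25)
5435.7 T = 46104 + 8527.2 + 33440 = 88071
T ≈ 16.20 °C, under the boiling point, so the assumption holds.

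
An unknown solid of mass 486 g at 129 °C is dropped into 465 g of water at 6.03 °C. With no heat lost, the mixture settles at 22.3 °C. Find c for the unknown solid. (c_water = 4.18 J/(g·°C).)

c ≈ 0.61 J/(g·°C)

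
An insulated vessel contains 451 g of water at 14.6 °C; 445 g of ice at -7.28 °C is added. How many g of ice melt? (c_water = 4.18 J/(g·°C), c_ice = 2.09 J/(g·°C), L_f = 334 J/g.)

Water can give up m c ΔT = 451·4.18·14.6 = 27524 J before reaching 0 °C.
Warming the ice to 0 °C takes 445·2.09·7.28 = 6770.8 J, leaving 20753 J for melting.
Fully melting the ice requires m_ice L_f = 445·334 = 148630 J.
20753 J < 148630 J, so only part of the ice melts and the system sits at 0 °C.
Mass melted = 20753/334 ≈ 62.13 g.

m_melted ≈ 62.1 g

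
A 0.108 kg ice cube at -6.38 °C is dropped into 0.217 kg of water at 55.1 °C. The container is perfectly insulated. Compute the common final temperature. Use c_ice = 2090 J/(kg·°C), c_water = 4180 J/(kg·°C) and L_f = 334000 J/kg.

T_f ≈ 9.2 °C

Energy balance with sensible and latent terms:
warm ice to 0 °C: 0.108×2090×(0 − (-6.38)) = 1440.1; melt ice: 0.108×334000 = 36072; warm the meltwater: 451.44 T; water cools: 0.217×4180×(T − 55.1) = 907.06(T − 55.1)
1358.5 T = 49979 − 37512 = 12467
T ≈ 9.18 °C (positive, so assuming full melt was valid).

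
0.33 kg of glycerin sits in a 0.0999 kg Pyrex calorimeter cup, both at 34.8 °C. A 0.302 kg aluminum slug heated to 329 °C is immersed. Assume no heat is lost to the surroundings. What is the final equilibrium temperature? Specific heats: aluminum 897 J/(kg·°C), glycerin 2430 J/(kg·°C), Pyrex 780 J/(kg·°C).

Net heat exchanged in the isolated system is zero:
0.302×897×(T − 329) + 0.33×2430×(T − 34.8) + 0.0999×780×(T − 34.8) = 0
270.89(T − 329) + 801.9(T − 34.8) + 77.92(T − 34.8) = 0
(270.89 + 801.9 + 77.92) T = 270.89×329 + 801.9×34.8 + 77.92×34.8
T ≈ 104.06 °C

T_f ≈ 104.1 °C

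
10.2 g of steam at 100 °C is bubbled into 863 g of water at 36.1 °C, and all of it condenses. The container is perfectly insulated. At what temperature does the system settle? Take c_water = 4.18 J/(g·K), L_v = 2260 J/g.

Let T be the final temperature. ΣQ_i = 0:
steam→water at 100 °C releases m L_v = 10.2·2260 = 23052
  condensed water 100 °C→T: 42.64(T − 100)
  original water: 3607.3(T − 36.1)
3650 T = 23052 + 4263.6 + 130225 = 157541
T ≈ 43.16 °C — below 100 °C, confirming all the steam condensed.

T_f ≈ 43.2 °C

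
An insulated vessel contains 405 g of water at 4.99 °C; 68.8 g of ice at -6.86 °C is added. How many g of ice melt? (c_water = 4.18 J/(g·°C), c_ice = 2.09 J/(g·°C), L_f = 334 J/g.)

Heat available from the water dropping to 0 °C: 405×4.18×4.99 = 8447.6 J.
Of that, 68.8×2.09×6.86 = 986.41 J goes to bring the ice to 0 °C, leaving 7461.2 J.
To melt every bit of ice: 68.8×334 = 22979 J.
7461.2 J < 22979 J, so only part of the ice melts and the system sits at 0 °C.
Mass melted = 7461.2/334 ≈ 22.34 g.

m_melted ≈ 22.3 g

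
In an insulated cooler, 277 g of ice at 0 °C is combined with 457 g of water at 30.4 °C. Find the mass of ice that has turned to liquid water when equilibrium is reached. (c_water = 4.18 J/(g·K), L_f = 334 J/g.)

Cooling the water to 0 °C releases 457·4.18·30.4 = 58072 J.
To melt every bit of ice: 277·334 = 92518 J.
Since 58072 < 92518 J, not all the ice melts; equilibrium is at 0 °C.
m_melt = 58072 / L_f = 173.9 g.

m_melted ≈ 174 g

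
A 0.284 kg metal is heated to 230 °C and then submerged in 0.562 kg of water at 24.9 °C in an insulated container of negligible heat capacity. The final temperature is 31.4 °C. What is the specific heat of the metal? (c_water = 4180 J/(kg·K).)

Heat lost by the metal = heat gained by the water:
0.284·c·(230 − 31.4) = 0.562·4180·(31.4 − 24.9)
56.4 c = 15270  ⇒  c ≈ 270.7 J/(kg·K)

c ≈ 271 J/(kg·K)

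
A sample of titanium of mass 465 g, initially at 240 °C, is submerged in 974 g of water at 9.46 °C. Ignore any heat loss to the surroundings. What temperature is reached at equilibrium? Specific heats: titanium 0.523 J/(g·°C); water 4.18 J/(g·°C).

T_f ≈ 22.5 °C

Taking heat into each body as positive, Σ m c ΔT = 0:
465·0.523·(T − 240) + 974·4.18·(T − 9.46) = 0
(243.2 + 4071.3) T = 243.2·240 + 4071.3·9.46
T ≈ 22.45 °C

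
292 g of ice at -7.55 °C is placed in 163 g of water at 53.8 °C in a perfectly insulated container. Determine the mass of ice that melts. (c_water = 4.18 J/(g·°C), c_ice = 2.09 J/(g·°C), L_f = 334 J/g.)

m_melted ≈ 96 g

Heat available from the water dropping to 0 °C: 163×4.18×53.8 = 36656 J.
Warming the ice to 0 °C takes 292×2.09×7.55 = 4607.6 J, leaving 32048 J for melting.
Melting all 292 g of ice would need 292×334 = 97528 J.
Since 32048 < 97528 J, not all the ice melts; equilibrium is at 0 °C.
m_melted×334 = 32048  ⇒  m_melted ≈ 95.95 g.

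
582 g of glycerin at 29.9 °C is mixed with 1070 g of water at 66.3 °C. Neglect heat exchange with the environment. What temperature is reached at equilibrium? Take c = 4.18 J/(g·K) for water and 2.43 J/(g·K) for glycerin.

|Q_water| = |Q_glycerin|:
1070*4.18*(66.3 − T) = 582*2.43*(T − 29.9)
4472.6(66.3 − T) = 1414.3(T − 29.9)
5886.9 T = 338820  ⇒  T ≈ 57.56 °C

T_f ≈ 57.6 °C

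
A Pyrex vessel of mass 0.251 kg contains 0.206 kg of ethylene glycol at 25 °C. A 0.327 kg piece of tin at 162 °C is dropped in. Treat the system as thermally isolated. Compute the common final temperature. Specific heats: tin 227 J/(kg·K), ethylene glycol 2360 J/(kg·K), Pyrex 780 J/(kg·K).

T_f ≈ 38.4 °C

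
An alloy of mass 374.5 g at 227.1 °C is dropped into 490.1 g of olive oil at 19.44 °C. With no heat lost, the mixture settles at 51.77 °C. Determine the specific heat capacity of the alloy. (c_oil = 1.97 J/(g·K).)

c ≈ 0.475 J/(g·K)

m_s c (T_s − T_f) = m_oil c_oil (T_f − T_0):
374.5·c·(227.1 − 51.77) = 490.1·1.97·(51.77 − 19.44)
65661 c = 31215  ⇒  c ≈ 0.4754 J/(g·K)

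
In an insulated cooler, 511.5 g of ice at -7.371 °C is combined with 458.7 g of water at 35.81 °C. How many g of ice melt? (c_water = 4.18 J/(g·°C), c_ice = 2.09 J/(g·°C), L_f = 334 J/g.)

m_melted ≈ 182 g

Water can give up m c ΔT = 458.7·4.18·35.81 = 68661 J before reaching 0 °C.
Warming the ice to 0 °C takes 511.5·2.09·7.371 = 7879.9 J, leaving 60781 J for melting.
To melt every bit of ice: 511.5·334 = 170841 J.
Since 60781 < 170841 J, not all the ice melts; equilibrium is at 0 °C.
Mass melted = 60781/334 ≈ 182 g.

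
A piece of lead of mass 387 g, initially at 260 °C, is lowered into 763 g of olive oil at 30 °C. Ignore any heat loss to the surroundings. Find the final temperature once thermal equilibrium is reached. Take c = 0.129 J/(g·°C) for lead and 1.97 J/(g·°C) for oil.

T_f ≈ 37.4 °C

|Q_lead| = |Q_oil|:
387×0.129×(260 − T) = 763×1.97×(T − 30)
49.92(260 − T) = 1503.1(T − 30)
1553 T = 58073  ⇒  T ≈ 37.39 °C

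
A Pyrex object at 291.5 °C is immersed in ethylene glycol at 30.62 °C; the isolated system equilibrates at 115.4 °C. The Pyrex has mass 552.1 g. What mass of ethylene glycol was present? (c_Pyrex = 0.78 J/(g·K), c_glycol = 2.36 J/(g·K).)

|Q_Pyrex| = |Q_glycol|:
552.1·0.78·(291.5 − 115.4) = m·2.36·(115.4 − 30.62)
200.08 m = 75835  ⇒  m ≈ 379 g

m ≈ 379 g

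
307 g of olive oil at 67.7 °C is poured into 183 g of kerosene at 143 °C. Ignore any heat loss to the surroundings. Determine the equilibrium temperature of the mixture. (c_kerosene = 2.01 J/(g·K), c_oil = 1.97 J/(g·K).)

T_f ≈ 96.2 °C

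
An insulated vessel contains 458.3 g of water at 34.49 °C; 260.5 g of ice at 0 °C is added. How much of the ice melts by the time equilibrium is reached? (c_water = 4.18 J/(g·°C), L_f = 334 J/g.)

m_melted ≈ 198 g

Water can give up m c ΔT = 458.3×4.18×34.49 = 66072 J before reaching 0 °C.
Fully melting the ice requires m_ice L_f = 260.5×334 = 87007 J.
That's not enough to melt it all — equilibrium is at 0 °C with ice remaining.
Mass melted = 66072/334 ≈ 197.8 g.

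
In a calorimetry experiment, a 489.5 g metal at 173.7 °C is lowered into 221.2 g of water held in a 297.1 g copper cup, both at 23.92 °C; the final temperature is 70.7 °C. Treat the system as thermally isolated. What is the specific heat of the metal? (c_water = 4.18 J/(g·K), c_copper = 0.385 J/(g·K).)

Let T be the final temperature. ΣQ_i = 0:
489.5·c·(70.7 − 173.7) + 221.2·4.18·(70.7 − 23.92) + 297.1·0.385·(70.7 − 23.92) = 0
-50418 c = -48604
c = -48604/-50418 ≈ 0.964 J/(g·K)

c ≈ 0.964 J/(g·K)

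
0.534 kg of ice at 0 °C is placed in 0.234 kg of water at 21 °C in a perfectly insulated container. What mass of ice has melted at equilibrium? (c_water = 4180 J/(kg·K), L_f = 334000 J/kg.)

m_melted ≈ 0.0615 kg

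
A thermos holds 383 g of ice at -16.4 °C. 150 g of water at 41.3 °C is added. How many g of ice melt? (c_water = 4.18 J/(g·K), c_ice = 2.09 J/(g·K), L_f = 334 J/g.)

Water can give up m c ΔT = 150×4.18×41.3 = 25895 J before reaching 0 °C.
Warming the ice to 0 °C takes 383×2.09×16.4 = 13128 J, leaving 12767 J for melting.
Melting all 383 g of ice would need 383×334 = 127922 J.
Since 12767 < 127922 J, not all the ice melts; equilibrium is at 0 °C.
Mass melted = 12767/334 ≈ 38.23 g.

m_melted ≈ 38.2 g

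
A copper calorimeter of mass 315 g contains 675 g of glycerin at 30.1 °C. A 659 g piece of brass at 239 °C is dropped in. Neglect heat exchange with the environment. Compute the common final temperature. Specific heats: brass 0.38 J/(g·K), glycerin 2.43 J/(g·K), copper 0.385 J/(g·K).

T_f ≈ 56.1 °C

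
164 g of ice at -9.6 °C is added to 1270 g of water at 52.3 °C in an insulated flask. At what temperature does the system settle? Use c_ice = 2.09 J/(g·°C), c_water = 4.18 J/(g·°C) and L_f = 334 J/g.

T_f ≈ 36.6 °C

Energy balance with sensible and latent terms:
warm ice to 0 °C: 164×2.09×(0 − (-9.6)) = 3290.5
  fusion: m_ice L_f = 164×334 = 54776
  meltwater 0→T: 164×4.18×T = 685.52 T
  water: 5308.6(T − 52.3)
5994.1 T = 277640 − 58066 = 219573
T ≈ 36.63 °C (positive, so assuming full melt was valid).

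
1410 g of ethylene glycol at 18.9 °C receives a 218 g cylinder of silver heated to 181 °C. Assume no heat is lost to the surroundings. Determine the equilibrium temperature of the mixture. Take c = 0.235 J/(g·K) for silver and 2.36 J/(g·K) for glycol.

|Q_silver| = |Q_glycol|:
218×0.235×(181 − T) = 1410×2.36×(T − 18.9)
51.23(181 − T) = 3327.6(T − 18.9)
3378.8 T = 72164  ⇒  T ≈ 21.36 °C

T_f ≈ 21.4 °C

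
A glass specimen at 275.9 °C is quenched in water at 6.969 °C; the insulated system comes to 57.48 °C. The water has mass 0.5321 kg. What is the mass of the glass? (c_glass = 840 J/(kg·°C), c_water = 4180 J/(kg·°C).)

|Q_glass| = |Q_water|:
m·840·(275.9 − 57.48) = 0.5321·4180·(57.48 − 6.969)
183473 m = 112345  ⇒  m ≈ 0.6123 kg

m ≈ 0.612 kg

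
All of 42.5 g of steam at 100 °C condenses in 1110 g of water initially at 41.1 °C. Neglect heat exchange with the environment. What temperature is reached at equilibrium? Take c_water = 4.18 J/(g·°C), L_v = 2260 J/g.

T_f ≈ 63.2 °C

Conservation of energy gives ΣQ = 0:
condense steam: −42.5×2260 = −96050
  condensate cools 100→T: 42.5×4.18×(T − 100) = 177.65(T − 100)
  original water: 4639.8(T − 41.1)
4817.4 T = 96050 + 17765 + 190696 = 304511
T ≈ 63.21 °C (< 100 °C, so full condensation is consistent).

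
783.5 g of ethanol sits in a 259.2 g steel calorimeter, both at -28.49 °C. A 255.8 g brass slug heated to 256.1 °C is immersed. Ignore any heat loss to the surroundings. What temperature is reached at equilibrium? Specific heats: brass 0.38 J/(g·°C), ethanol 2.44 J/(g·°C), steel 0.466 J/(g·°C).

Taking heat into each body as positive, Σ m c ΔT = 0:
255.8×0.38×(T − 256.1) + 783.5×2.44×(T − (-28.49)) + 259.2×0.466×(T − (-28.49)) = 0
2129.7 T = -33013
T ≈ -15.50 °C

T_f ≈ -15.5 °C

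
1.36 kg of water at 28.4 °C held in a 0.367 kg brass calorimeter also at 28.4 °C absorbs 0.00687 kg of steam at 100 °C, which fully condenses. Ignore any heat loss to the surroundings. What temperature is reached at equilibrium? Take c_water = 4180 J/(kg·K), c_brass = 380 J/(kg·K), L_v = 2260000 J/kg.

Net heat exchanged in the isolated system is zero:
steam→water at 100 °C releases m L_v = 0.00687·2260000 = 15526
  condensate cools 100→T: 0.00687·4180·(T − 100) = 28.72(T − 100)
  original water: 5684.8(T − 28.4)
  brass cup: 0.367·380·(T − 28.4) = 139.46(T − 28.4)
5853 T = 15526 + 2871.7 + 165409 = 183807
T ≈ 31.40 °C — below 100 °C, confirming all the steam condensed.

T_f ≈ 31.4 °C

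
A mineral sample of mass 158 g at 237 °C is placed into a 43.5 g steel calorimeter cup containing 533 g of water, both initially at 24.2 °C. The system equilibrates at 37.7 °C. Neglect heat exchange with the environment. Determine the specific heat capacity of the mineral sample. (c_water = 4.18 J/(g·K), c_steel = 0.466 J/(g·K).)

Taking heat into each body as positive, Σ m c ΔT = 0:
158×c×(37.7 − 237) + 533×4.18×(37.7 − 24.2) + 43.5×0.466×(37.7 − 24.2) = 0
-31489 c = -30351
c = -30351/-31489 ≈ 0.9638 J/(g·K)

c ≈ 0.964 J/(g·K)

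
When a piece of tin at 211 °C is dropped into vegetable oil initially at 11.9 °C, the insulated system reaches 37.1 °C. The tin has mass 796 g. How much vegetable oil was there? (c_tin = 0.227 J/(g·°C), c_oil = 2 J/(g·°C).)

m ≈ 623 g

Net heat exchanged in the isolated system is zero:
796×0.227×(37.1 − 211) + m×2×(37.1 − 11.9) = 0
50.4 m = 31422
m = 31422/50.4 ≈ 623.5 g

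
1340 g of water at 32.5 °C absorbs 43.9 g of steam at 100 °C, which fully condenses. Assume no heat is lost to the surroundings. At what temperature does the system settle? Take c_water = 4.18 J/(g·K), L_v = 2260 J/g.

T_f ≈ 51.8 °C

Setting the total heat transfer to zero:
steam→water at 100 °C releases m L_v = 43.9×2260 = 99214
  condensed water 100 °C→T: 183.5(T − 100)
  original water: 5601.2(T − 32.5)
5784.7 T = 99214 + 18350 + 182039 = 299603
T ≈ 51.79 °C — below 100 °C, confirming all the steam condensed.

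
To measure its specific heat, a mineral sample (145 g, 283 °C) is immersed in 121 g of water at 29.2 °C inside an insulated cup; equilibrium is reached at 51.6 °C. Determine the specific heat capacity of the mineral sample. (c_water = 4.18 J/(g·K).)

c ≈ 0.338 J/(g·K)

Setting the total heat transfer to zero:
145×c×(51.6 − 283) + 121×4.18×(51.6 − 29.2) = 0
-33553 c = -11329
c = -11329/-33553 ≈ 0.3377 J/(g·K)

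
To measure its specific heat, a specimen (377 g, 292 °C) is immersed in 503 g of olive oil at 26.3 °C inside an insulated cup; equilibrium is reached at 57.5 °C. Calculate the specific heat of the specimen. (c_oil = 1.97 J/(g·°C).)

c ≈ 0.35 J/(g·°C)

m_s c (T_s − T_f) = m_oil c_oil (T_f − T_0):
377·c·(292 − 57.5) = 503·1.97·(57.5 − 26.3)
88406 c = 30916  ⇒  c ≈ 0.3497 J/(g·°C)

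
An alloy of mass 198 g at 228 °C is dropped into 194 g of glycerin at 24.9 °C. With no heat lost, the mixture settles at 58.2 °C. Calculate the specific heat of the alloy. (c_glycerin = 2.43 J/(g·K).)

c ≈ 0.467 J/(g·K)

Heat lost by the alloy = heat gained by the glycerin:
198·c·(228 − 58.2) = 194·2.43·(58.2 − 24.9)
33620 c = 15698  ⇒  c ≈ 0.4669 J/(g·K)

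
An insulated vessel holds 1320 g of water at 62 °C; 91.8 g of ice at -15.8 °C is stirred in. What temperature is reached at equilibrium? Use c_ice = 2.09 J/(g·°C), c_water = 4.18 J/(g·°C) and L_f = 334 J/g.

T_f ≈ 52.3 °C

Sum of m c ΔT and latent-heat terms is zero:
warm ice to 0 °C: 91.8·2.09·(0 − (-15.8)) = 3031.4
  melt ice: 91.8·334 = 30661
  warm the meltwater: 383.72 T
  water: 5517.6(T − 62)
5901.3 T = 342091 − 33693 = 308399
T ≈ 52.26 °C (positive, so assuming full melt was valid).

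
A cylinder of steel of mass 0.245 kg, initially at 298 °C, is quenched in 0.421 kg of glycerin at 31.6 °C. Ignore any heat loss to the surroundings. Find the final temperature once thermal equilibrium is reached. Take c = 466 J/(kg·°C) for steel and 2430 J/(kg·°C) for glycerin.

T_f ≈ 58.3 °C

Conservation of energy gives ΣQ = 0:
0.245·466·(T − 298) + 0.421·2430·(T − 31.6) = 0
114.17(T − 298) + 1023(T − 31.6) = 0
(114.17 + 1023) T = 114.17·298 + 1023·31.6
T = 66350 / 1137.2 = 58.3 °C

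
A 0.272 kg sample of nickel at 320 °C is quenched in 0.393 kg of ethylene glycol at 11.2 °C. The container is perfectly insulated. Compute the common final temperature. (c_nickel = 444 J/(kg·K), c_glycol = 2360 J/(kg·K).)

T_f ≈ 46.8 °C

Setting the total heat transfer to zero:
0.272×444×(T − 320) + 0.393×2360×(T − 11.2) = 0
120.77(T − 320) + 927.48(T − 11.2) = 0
1048.2 T = 49034
T ≈ 46.78 °C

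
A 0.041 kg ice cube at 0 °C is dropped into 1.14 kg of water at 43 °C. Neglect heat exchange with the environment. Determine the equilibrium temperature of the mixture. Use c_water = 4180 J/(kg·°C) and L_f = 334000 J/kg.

T_f ≈ 38.7 °C

Sum of m c ΔT and latent-heat terms is zero:
fusion: m_ice L_f = 0.041·334000 = 13694
  warm the meltwater: 171.38 T
  water cools: 1.14·4180·(T − 43) = 4765.2(T − 43)
4936.6 T = 204904 − 13694 = 191210
T ≈ 38.73 °C. Since T > 0 °C, the all-ice-melts assumption holds.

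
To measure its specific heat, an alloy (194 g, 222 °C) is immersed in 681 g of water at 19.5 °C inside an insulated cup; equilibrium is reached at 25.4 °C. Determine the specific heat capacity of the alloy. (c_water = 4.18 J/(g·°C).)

c ≈ 0.44 J/(g·°C)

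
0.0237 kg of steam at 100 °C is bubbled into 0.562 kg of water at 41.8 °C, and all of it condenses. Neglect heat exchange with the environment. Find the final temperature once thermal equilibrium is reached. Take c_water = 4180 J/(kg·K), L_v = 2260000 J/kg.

Energy conservation, ΣQ = 0:
steam→water at 100 °C releases m L_v = 0.0237·2260000 = 53562
  condensed water 100 °C→T: 99.07(T − 100)
  water warms: 0.562·4180·(T − 41.8) = 2349.2(T − 41.8)
2448.2 T = 53562 + 9906.6 + 98195 = 161663
T ≈ 66.03 °C (< 100 °C, so full condensation is consistent).

T_f ≈ 66.0 °C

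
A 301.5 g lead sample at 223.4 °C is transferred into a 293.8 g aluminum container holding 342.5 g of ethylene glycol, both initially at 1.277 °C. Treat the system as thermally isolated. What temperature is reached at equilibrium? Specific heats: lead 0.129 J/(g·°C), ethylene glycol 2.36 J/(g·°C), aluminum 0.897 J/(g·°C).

Taking heat into each body as positive, Σ m c ΔT = 0:
301.5*0.129*(T − 223.4) + 342.5*2.36*(T − 1.277) + 293.8*0.897*(T − 1.277) = 0
(38.89 + 808.3 + 263.54) T = 38.89*223.4 + 808.3*1.277 + 263.54*1.277
T ≈ 9.05 °C

T_f ≈ 9.1 °C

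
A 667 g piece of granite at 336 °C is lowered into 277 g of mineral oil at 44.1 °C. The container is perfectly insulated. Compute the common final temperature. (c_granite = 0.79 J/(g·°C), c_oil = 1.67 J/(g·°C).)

T_f ≈ 199.5 °C

T_f = Σ m_i c_i T_i / Σ m_i c_i:
T_f = (526.93*336 + 462.59*44.1) / (526.93 + 462.59)
    = 197449 / 989.52 ≈ 199.54 °C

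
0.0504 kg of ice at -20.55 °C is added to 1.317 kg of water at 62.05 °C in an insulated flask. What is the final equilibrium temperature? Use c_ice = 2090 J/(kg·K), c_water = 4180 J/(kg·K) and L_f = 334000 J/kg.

Heat gained plus heat lost sum to zero:
warm ice to 0 °C: 0.0504·2090·(0 − (-20.55)) = 2164.7
  latent heat to melt: 0.0504·334000 = 16834
  meltwater 0→T: 0.0504·4180·T = 210.67 T
  water cools: 1.317·4180·(T − 62.05) = 5505.1(T − 62.05)
5715.7 T = 341589 − 18998 = 322591
T ≈ 56.44 °C. Since T > 0 °C, the all-ice-melts assumption holds.

T_f ≈ 56.4 °C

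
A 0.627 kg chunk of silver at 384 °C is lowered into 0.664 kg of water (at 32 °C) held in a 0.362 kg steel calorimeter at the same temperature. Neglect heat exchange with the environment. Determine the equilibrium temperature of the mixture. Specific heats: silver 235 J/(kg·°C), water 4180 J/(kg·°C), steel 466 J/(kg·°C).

T_f is the heat-capacity-weighted average of the initial temperatures:
T_f = (147.34×384 + 2775.5×32 + 168.69×32) / (147.34 + 2775.5 + 168.69)
    = 150795 / 3091.6 ≈ 48.78 °C

T_f ≈ 48.8 °C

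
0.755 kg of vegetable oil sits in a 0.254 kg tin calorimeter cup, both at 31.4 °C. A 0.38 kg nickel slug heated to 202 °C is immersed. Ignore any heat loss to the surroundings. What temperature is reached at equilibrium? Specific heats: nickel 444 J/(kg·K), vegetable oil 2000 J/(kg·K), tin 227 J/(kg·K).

With ΣQ=0 the equilibrium temperature is the m·c-weighted mean:
T_f = (168.72×202 + 1510×31.4 + 57.66×31.4) / (168.72 + 1510 + 57.66)
    = 83306 / 1736.4 ≈ 47.98 °C

T_f ≈ 48.0 °C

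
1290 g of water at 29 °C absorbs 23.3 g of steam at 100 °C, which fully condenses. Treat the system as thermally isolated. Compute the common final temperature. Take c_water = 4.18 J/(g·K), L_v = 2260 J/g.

T_f ≈ 39.9 °C

Setting the total heat transfer to zero:
condense steam: −23.3·2260 = −52658
  condensed water 100 °C→T: 97.39(T − 100)
  water warms: 1290·4.18·(T − 29) = 5392.2(T − 29)
5489.6 T = 52658 + 9739.4 + 156374 = 218771
T ≈ 39.85 °C — below 100 °C, confirming all the steam condensed.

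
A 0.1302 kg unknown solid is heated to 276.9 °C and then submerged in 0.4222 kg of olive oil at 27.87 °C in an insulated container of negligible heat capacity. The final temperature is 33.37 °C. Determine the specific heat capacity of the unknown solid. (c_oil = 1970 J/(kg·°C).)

c ≈ 144 J/(kg·°C)

m_s c (T_s − T_f) = m_oil c_oil (T_f − T_0):
0.1302·c·(276.9 − 33.37) = 0.4222·1970·(33.37 − 27.87)
31.71 c = 4574.5  ⇒  c ≈ 144.3 J/(kg·°C)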